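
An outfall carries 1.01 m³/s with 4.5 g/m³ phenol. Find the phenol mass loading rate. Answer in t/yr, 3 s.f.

143 t/yr

Mass flux = Q·C = 1.01 m³/s × 4.5 g/m³ = 4.545 g/s.
= 4.545 g/s × 31.56 = 143.4 t/yr.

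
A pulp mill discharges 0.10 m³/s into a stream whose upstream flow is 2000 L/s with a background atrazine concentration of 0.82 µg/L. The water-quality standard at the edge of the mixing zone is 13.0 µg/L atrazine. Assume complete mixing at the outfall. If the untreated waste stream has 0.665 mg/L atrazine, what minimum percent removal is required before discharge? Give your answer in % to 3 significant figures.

2000 L/s = 2 m³/s.
0.82 µg/L = 0.00082 mg/L.
13.0 µg/L = 0.013 mg/L.
Mass balance: 0.013·2.1 = 0.1·Cₑ + 2·0.00082.
Cₑ = (0.0273 − 0.00164) / 0.1 = 0.2566 mg/L.
Required removal = 1 − 0.2566/0.665 = 61.41 %.

61.4 %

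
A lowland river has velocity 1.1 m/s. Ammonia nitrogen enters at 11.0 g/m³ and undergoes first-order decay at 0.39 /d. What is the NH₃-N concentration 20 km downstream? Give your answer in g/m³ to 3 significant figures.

10.1 g/m³

Travel time t = 20 km / 1.1 m/s = 2e+04/1.1 = 1.818e+04 s = 0.2104 d.
First-order decay: C = 11.0·exp(−0.39·0.2104) = 11.0·0.9212 = 10.13 g/m³.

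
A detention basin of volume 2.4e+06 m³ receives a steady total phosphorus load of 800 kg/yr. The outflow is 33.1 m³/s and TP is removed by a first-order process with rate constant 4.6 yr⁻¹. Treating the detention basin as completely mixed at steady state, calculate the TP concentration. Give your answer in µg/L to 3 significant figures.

0.758 µg/L

Outflow Q = 33.1 m³/s × 3.156e+07 s/yr = 1.045e+09 m³/yr.
Steady-state CSTR mass balance: W = Q·C + k·V·C, so C = W/(Q + kV).
Q + kV = 1.045e+09 + 4.6·2.4e+06 = 1.056e+09 m³/yr.
C = 800/1.056e+09 = 7.579e-07 kg/m³ = 0.0007579 mg/L = 0.7579 µg/L.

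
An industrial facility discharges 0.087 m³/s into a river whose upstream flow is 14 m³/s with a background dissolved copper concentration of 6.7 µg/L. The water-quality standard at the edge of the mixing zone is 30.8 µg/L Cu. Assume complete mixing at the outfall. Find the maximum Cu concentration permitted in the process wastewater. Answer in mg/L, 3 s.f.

6.7 µg/L = 0.0067 mg/L.
30.8 µg/L = 0.0308 mg/L.
Mass balance: 0.0308·14.09 = 0.087·Cₑ + 14·0.0067.
Cₑ = (0.4339 − 0.0938) / 0.087 = 3.909 mg/L.

3.91 mg/L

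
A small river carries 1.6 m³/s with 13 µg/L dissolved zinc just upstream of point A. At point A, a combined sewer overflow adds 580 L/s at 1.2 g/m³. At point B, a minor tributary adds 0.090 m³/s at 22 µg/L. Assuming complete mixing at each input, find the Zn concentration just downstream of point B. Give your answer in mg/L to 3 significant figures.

13 µg/L = 0.013 mg/L.
580 L/s = 0.58 m³/s.
After input A: C = (1.6·0.013 + 0.58·1.2) / 2.18 = 0.3288 mg/L.
22 µg/L = 0.022 mg/L.
After input B: C = (2.18·0.3288 + 0.09·0.022) / 2.27 = 0.3166 mg/L.

0.317 mg/L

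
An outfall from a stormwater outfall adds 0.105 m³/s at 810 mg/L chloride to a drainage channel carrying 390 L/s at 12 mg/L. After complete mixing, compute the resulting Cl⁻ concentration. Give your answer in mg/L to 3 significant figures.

181 mg/L

390 L/s = 0.39 m³/s.
By mass balance at complete mixing, C = (0.105·810 + 0.39·12) / (0.105 + 0.39) = 89.73/0.495 = 181.3 mg/L.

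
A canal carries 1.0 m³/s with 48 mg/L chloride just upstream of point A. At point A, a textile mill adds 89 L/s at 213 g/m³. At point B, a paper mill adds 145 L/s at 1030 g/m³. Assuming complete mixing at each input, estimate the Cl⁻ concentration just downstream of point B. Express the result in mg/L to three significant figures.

89 L/s = 0.089 m³/s.
After input A: C = (1·48 + 0.089·213) / 1.089 = 61.48 mg/L.
145 L/s = 0.145 m³/s.
After input B: C = (1.089·61.48 + 0.145·1030) / 1.234 = 175.3 mg/L.

175 mg/L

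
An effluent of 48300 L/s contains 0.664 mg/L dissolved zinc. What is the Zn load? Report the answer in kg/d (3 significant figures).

48300 L/s = 48.3 m³/s.
Mass flux = Q·C = 48.3 m³/s × 0.664 g/m³ = 32.07 g/s.
= 32.07 g/s × 86.4 = 2771 kg/d.

2770 kg/d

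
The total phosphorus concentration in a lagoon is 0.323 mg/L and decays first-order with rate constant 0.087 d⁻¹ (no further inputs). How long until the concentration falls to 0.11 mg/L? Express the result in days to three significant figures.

12.4 d

t = ln(C₀/C)/k = ln(0.323/0.11)/0.087 = 1.077/0.087 = 12.38 d.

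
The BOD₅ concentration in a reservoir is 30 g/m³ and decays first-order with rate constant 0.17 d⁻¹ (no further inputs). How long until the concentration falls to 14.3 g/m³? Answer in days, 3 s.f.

4.36 d

t = ln(C₀/C)/k = ln(30/14.3)/0.17 = 0.7409/0.17 = 4.358 d.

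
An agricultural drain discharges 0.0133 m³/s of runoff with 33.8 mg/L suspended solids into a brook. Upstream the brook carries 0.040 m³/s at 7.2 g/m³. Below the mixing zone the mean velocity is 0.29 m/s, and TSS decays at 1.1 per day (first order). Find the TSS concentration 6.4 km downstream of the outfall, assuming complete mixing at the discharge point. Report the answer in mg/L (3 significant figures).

10.4 mg/L

After complete mixing, C₀ = (0.0133·33.8 + 0.04·7.2) / 0.0533 = 13.84 mg/L.
Travel time t = 6400 m / 0.29 m/s = 2.207e+04 s = 0.2554 d.
C = 13.84·exp(−1.1·0.2554) = 13.84·0.7551 = 10.45 mg/L.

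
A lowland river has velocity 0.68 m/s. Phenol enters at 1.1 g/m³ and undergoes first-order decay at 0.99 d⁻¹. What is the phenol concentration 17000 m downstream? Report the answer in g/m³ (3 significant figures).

0.826 g/m³

Travel time t = 17000 m / 0.68 m/s = 1.7e+04/0.68 = 2.5e+04 s = 0.2894 d.
First-order decay: C = 1.1·exp(−0.99·0.2894) = 1.1·0.7509 = 0.826 g/m³.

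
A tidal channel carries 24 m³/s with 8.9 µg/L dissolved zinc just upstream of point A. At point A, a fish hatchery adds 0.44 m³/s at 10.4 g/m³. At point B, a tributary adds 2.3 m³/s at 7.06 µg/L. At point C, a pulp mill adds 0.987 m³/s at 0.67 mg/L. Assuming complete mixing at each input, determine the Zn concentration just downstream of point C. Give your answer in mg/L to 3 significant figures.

0.197 mg/L

8.9 µg/L = 0.0089 mg/L.
After input A: C = (24·0.0089 + 0.44·10.4) / 24.44 = 0.196 mg/L.
7.06 µg/L = 0.00706 mg/L.
After input B: C = (24.44·0.196 + 2.3·0.00706) / 26.74 = 0.1797 mg/L.
After input C: C = (26.74·0.1797 + 0.987·0.67) / 27.73 = 0.1972 mg/L.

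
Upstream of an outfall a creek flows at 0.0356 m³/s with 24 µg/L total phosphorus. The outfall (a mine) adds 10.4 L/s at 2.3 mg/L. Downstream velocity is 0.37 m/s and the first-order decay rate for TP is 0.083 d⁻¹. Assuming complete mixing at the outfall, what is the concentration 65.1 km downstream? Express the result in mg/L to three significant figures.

10.4 L/s = 0.0104 m³/s.
24 µg/L = 0.024 mg/L.
After complete mixing, C₀ = (0.0104·2.3 + 0.0356·0.024) / 0.046 = 0.5386 mg/L.
Travel time t = 6.51e+04 m / 0.37 m/s = 1.759e+05 s = 2.036 d.
C = 0.5386·exp(−0.083·2.036) = 0.5386·0.8445 = 0.4548 mg/L.

0.455 mg/L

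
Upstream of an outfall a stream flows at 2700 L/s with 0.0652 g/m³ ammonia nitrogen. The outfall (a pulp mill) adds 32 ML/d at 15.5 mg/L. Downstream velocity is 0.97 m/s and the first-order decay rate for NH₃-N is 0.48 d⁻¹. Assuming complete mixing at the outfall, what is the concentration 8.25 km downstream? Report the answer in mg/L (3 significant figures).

32 ML/d = 0.3704 m³/s.
2700 L/s = 2.7 m³/s.
After complete mixing, C₀ = (0.3704·15.5 + 2.7·0.0652) / 3.07 = 1.927 mg/L.
Travel time t = 8250 m / 0.97 m/s = 8505 s = 0.09844 d.
C = 1.927·exp(−0.48·0.09844) = 1.927·0.9538 = 1.838 mg/L.

1.84 mg/L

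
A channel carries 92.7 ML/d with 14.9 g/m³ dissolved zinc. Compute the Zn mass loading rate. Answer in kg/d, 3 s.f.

92.7 ML/d = 1.073 m³/s.
Mass flux = Q·C = 1.073 m³/s × 14.9 g/m³ = 15.99 g/s.
= 15.99 g/s × 86.4 = 1381 kg/d.

1380 kg/d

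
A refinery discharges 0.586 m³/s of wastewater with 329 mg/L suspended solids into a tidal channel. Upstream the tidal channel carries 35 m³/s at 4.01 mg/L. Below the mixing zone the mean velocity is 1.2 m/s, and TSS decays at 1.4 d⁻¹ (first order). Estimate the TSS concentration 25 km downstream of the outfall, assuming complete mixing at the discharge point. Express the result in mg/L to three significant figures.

6.68 mg/L

After complete mixing, C₀ = (0.586·329 + 35·4.01) / 35.59 = 9.362 mg/L.
Travel time t = 2.5e+04 m / 1.2 m/s = 2.083e+04 s = 0.2411 d.
C = 9.362·exp(−1.4·0.2411) = 9.362·0.7135 = 6.68 mg/L.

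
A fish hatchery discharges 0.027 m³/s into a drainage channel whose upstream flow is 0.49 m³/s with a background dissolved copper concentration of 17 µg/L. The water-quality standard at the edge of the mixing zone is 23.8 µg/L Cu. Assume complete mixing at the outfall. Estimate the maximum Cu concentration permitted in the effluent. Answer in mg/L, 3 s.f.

0.147 mg/L

17 µg/L = 0.017 mg/L.
23.8 µg/L = 0.0238 mg/L.
Mass balance: 0.0238·0.517 = 0.027·Cₑ + 0.49·0.017.
Cₑ = (0.0123 − 0.00833) / 0.027 = 0.1472 mg/L.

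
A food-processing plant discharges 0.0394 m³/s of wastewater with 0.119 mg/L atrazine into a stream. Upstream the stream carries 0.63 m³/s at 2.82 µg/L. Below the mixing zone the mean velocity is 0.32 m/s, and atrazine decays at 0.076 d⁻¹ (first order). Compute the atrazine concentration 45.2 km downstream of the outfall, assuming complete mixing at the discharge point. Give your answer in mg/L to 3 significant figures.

0.00853 mg/L

2.82 µg/L = 0.00282 mg/L.
After complete mixing, C₀ = (0.0394·0.119 + 0.63·0.00282) / 0.6694 = 0.009658 mg/L.
Travel time t = 4.52e+04 m / 0.32 m/s = 1.412e+05 s = 1.635 d.
C = 0.009658·exp(−0.076·1.635) = 0.009658·0.8832 = 0.00853 mg/L.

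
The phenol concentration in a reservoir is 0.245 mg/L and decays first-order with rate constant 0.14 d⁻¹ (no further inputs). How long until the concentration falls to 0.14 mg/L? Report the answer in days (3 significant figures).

4.00 d

t = ln(C₀/C)/k = ln(0.245/0.14)/0.14 = 0.5596/0.14 = 3.997 d.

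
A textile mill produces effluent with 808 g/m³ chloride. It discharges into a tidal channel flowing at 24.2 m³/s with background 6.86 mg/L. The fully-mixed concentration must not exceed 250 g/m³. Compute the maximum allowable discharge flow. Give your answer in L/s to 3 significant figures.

Mass balance at complete mixing: C_std·(Q_w + Q_r) = Q_w·C_e + Q_r·C_b.
Rearranging, Q_w = Q_r·(C_std − C_b)/(C_e − C_std) = 24.2·(250 − 6.86) / (808 − 250) = 10.54 m³/s.
= 1.054e+04 L/s.

10500 L/s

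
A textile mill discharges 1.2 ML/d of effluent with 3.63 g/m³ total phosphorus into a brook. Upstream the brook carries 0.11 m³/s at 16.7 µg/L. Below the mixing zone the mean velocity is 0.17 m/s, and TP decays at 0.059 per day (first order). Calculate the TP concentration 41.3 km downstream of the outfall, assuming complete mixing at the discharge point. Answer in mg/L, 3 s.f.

1.2 ML/d = 0.01389 m³/s.
16.7 µg/L = 0.0167 mg/L.
After complete mixing, C₀ = (0.01389·3.63 + 0.11·0.0167) / 0.1239 = 0.4218 mg/L.
Travel time t = 4.13e+04 m / 0.17 m/s = 2.429e+05 s = 2.812 d.
C = 0.4218·exp(−0.059·2.812) = 0.4218·0.8471 = 0.3573 mg/L.

0.357 mg/L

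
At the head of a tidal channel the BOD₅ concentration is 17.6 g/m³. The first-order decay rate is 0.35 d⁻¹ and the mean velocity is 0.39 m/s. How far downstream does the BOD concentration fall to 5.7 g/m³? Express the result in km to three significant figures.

109 km

From C = C₀·e^(−kt), t = ln(C₀/C)/k = ln(17.6/5.7)/0.35 = 1.127/0.35 = 3.221 d.
Distance = v·t = 0.39 m/s × 2.783e+05 s = 1.085e+05 m = 108.5 km.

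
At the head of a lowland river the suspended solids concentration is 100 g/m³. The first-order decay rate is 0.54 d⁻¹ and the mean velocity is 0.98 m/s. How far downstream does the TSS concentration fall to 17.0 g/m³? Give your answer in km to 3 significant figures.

278 km

From C = C₀·e^(−kt), t = ln(C₀/C)/k = ln(100/17.0)/0.54 = 1.772/0.54 = 3.281 d.
Distance = v·t = 0.98 m/s × 2.835e+05 s = 2.778e+05 m = 277.8 km.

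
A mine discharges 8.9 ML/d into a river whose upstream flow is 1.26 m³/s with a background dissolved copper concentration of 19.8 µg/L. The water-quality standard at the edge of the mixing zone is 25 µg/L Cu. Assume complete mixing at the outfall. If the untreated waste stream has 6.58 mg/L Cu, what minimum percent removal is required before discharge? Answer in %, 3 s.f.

98.7 %

8.9 ML/d = 0.103 m³/s.
19.8 µg/L = 0.0198 mg/L.
25 µg/L = 0.025 mg/L.
Mass balance: 0.025·1.363 = 0.103·Cₑ + 1.26·0.0198.
Cₑ = (0.03408 − 0.02495) / 0.103 = 0.08861 mg/L.
Required removal = 1 − 0.08861/6.58 = 98.65 %.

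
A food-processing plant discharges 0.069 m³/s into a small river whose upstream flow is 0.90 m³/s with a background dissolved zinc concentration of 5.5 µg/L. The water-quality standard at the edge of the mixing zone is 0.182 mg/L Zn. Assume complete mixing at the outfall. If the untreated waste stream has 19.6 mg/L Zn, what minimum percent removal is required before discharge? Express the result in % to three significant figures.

87.3 %

5.5 µg/L = 0.0055 mg/L.
Mass balance: 0.182·0.969 = 0.069·Cₑ + 0.9·0.0055.
Cₑ = (0.1764 − 0.00495) / 0.069 = 2.484 mg/L.
Required removal = 1 − 2.484/19.6 = 87.33 %.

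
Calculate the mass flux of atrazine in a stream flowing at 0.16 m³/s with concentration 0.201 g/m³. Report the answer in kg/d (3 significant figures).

2.78 kg/d

Mass flux = Q·C = 0.16 m³/s × 0.201 g/m³ = 0.03216 g/s.
= 0.03216 g/s × 86.4 = 2.779 kg/d.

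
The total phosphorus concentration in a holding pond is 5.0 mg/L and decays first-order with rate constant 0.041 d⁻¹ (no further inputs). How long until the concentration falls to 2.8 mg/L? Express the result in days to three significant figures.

t = ln(C₀/C)/k = ln(5.0/2.8)/0.041 = 0.5798/0.041 = 14.14 d.

14.1 d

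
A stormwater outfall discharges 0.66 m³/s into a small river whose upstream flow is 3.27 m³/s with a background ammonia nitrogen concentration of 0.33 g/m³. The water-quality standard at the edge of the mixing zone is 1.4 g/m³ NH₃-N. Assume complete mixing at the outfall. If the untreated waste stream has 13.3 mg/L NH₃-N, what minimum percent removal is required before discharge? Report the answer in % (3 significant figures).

49.6 %

Mass balance: 1.4·3.93 = 0.66·Cₑ + 3.27·0.33.
Cₑ = (5.502 − 1.079) / 0.66 = 6.701 mg/L.
Required removal = 1 − 6.701/13.3 = 49.61 %.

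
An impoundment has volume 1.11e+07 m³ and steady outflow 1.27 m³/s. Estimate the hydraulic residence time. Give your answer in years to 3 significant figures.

Q = 1.27 m³/s × 3.156e+07 s/yr = 4.008e+07 m³/yr.
Hydraulic residence time τ = V/Q = 1.11e+07/4.008e+07 = 0.277 yr.

0.277 yr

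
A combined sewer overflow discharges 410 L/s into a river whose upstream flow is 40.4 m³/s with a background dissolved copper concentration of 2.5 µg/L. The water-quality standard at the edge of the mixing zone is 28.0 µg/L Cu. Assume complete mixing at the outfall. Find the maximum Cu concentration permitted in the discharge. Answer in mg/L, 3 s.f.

410 L/s = 0.41 m³/s.
2.5 µg/L = 0.0025 mg/L.
28.0 µg/L = 0.028 mg/L.
Mass balance: 0.028·40.81 = 0.41·Cₑ + 40.4·0.0025.
Cₑ = (1.143 − 0.101) / 0.41 = 2.541 mg/L.

2.54 mg/L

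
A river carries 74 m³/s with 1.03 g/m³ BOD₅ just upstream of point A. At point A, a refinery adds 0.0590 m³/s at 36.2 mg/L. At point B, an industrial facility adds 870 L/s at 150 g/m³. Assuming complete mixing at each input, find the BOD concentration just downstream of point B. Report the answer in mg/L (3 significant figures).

2.79 mg/L

After input A: C = (74·1.03 + 0.059·36.2) / 74.06 = 1.058 mg/L.
870 L/s = 0.87 m³/s.
After input B: C = (74.06·1.058 + 0.87·150) / 74.93 = 2.787 mg/L.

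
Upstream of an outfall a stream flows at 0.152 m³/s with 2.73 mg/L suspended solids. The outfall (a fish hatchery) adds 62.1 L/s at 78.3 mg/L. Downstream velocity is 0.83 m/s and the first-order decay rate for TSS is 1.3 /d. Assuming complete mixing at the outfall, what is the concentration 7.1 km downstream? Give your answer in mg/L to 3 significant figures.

62.1 L/s = 0.0621 m³/s.
After complete mixing, C₀ = (0.0621·78.3 + 0.152·2.73) / 0.2141 = 24.65 mg/L.
Travel time t = 7100 m / 0.83 m/s = 8554 s = 0.09901 d.
C = 24.65·exp(−1.3·0.09901) = 24.65·0.8792 = 21.67 mg/L.

21.7 mg/L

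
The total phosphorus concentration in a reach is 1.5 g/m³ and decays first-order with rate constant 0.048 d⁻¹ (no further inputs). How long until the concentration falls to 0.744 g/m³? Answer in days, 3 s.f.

14.6 d

t = ln(C₀/C)/k = ln(1.5/0.744)/0.048 = 0.7012/0.048 = 14.61 d.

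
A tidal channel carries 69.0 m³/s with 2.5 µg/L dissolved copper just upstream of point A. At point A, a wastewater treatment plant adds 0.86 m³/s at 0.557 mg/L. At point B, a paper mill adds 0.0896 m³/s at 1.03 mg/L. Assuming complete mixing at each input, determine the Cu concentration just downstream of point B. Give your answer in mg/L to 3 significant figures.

0.0106 mg/L

2.5 µg/L = 0.0025 mg/L.
After input A: C = (69·0.0025 + 0.86·0.557) / 69.86 = 0.009326 mg/L.
After input B: C = (69.86·0.009326 + 0.0896·1.03) / 69.95 = 0.01063 mg/L.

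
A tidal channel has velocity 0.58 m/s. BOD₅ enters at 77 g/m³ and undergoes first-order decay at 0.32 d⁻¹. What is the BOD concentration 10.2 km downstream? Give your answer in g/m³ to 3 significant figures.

72.1 g/m³

Travel time t = 10.2 km / 0.58 m/s = 1.02e+04/0.58 = 1.759e+04 s = 0.2035 d.
First-order decay: C = 77·exp(−0.32·0.2035) = 77·0.9369 = 72.14 g/m³.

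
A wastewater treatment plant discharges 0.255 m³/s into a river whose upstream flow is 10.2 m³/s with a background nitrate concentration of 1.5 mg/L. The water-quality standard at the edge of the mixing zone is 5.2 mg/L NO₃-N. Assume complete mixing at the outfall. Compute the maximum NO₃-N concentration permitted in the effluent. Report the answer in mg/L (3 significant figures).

153 mg/L

Mass balance: 5.2·10.46 = 0.255·Cₑ + 10.2·1.5.
Cₑ = (54.37 − 15.3) / 0.255 = 153.2 mg/L.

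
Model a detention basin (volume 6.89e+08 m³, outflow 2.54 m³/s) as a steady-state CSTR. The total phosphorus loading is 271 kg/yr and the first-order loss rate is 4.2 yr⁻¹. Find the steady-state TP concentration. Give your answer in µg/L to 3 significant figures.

Outflow Q = 2.54 m³/s × 3.156e+07 s/yr = 8.016e+07 m³/yr.
Steady-state CSTR mass balance: W = Q·C + k·V·C, so C = W/(Q + kV).
Q + kV = 8.016e+07 + 4.2·6.89e+08 = 2.974e+09 m³/yr.
C = 271/2.974e+09 = 9.112e-08 kg/m³ = 9.112e-05 mg/L = 0.09112 µg/L.

0.0911 µg/L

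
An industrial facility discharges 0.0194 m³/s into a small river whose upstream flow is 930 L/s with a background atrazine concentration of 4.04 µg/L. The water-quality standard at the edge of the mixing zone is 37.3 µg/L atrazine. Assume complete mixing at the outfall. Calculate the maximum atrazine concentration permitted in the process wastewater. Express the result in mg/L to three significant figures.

1.63 mg/L

930 L/s = 0.93 m³/s.
4.04 µg/L = 0.00404 mg/L.
37.3 µg/L = 0.0373 mg/L.
Mass balance: 0.0373·0.9494 = 0.0194·Cₑ + 0.93·0.00404.
Cₑ = (0.03541 − 0.003757) / 0.0194 = 1.632 mg/L.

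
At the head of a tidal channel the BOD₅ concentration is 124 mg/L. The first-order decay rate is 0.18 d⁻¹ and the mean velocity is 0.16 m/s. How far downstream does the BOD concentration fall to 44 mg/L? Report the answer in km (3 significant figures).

From C = C₀·e^(−kt), t = ln(C₀/C)/k = ln(124/44)/0.18 = 1.036/0.18 = 5.756 d.
Distance = v·t = 0.16 m/s × 4.973e+05 s = 7.957e+04 m = 79.57 km.

79.6 km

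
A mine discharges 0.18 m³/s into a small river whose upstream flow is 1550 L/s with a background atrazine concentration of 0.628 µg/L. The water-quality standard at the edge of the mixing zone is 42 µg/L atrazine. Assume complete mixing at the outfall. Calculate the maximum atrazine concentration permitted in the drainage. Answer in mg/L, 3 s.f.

0.398 mg/L

1550 L/s = 1.55 m³/s.
0.628 µg/L = 0.000628 mg/L.
42 µg/L = 0.042 mg/L.
Mass balance: 0.042·1.73 = 0.18·Cₑ + 1.55·0.000628.
Cₑ = (0.07266 − 0.0009734) / 0.18 = 0.3983 mg/L.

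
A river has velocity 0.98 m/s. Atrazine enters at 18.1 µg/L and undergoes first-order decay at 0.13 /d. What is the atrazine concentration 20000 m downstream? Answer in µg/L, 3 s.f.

Travel time t = 20000 m / 0.98 m/s = 2e+04/0.98 = 2.041e+04 s = 0.2362 d.
First-order decay: C = 18.1·exp(−0.13·0.2362) = 18.1·0.9698 = 17.55 µg/L.

17.6 µg/L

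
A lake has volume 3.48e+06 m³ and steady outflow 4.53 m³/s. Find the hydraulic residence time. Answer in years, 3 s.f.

Q = 4.53 m³/s × 3.156e+07 s/yr = 1.43e+08 m³/yr.
Hydraulic residence time τ = V/Q = 3.48e+06/1.43e+08 = 0.02434 yr.

0.0243 yr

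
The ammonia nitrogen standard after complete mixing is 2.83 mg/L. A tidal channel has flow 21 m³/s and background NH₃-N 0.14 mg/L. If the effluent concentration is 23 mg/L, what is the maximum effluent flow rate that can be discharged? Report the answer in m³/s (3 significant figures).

2.80 m³/s

Mass balance at complete mixing: C_std·(Q_w + Q_r) = Q_w·C_e + Q_r·C_b.
Rearranging, Q_w = Q_r·(C_std − C_b)/(C_e − C_std) = 21·(2.83 − 0.14) / (23 − 2.83) = 2.801 m³/s.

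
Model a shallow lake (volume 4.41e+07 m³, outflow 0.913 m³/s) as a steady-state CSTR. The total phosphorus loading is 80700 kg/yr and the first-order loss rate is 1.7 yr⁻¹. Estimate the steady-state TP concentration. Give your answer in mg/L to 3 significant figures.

Outflow Q = 0.913 m³/s × 3.156e+07 s/yr = 2.881e+07 m³/yr.
Steady-state CSTR mass balance: W = Q·C + k·V·C, so C = W/(Q + kV).
Q + kV = 2.881e+07 + 1.7·4.41e+07 = 1.038e+08 m³/yr.
C = 80700/1.038e+08 = 0.0007776 kg/m³ = 0.7776 mg/L.

0.778 mg/L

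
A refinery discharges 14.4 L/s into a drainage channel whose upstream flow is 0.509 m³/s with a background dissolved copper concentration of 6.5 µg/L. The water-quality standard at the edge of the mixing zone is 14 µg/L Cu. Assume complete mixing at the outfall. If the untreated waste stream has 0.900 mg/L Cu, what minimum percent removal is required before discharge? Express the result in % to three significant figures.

14.4 L/s = 0.0144 m³/s.
6.5 µg/L = 0.0065 mg/L.
14 µg/L = 0.014 mg/L.
Mass balance: 0.014·0.5234 = 0.0144·Cₑ + 0.509·0.0065.
Cₑ = (0.007328 − 0.003309) / 0.0144 = 0.2791 mg/L.
Required removal = 1 − 0.2791/0.900 = 68.99 %.

69.0 %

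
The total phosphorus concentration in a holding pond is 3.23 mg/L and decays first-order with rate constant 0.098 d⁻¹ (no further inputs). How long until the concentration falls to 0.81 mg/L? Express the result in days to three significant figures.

t = ln(C₀/C)/k = ln(3.23/0.81)/0.098 = 1.383/0.098 = 14.11 d.

14.1 d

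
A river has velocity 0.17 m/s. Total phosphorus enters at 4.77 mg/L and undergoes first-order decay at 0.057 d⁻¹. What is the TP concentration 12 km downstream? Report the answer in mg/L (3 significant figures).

Travel time t = 12 km / 0.17 m/s = 1.2e+04/0.17 = 7.059e+04 s = 0.817 d.
First-order decay: C = 4.77·exp(−0.057·0.817) = 4.77·0.9545 = 4.553 mg/L.

4.55 mg/L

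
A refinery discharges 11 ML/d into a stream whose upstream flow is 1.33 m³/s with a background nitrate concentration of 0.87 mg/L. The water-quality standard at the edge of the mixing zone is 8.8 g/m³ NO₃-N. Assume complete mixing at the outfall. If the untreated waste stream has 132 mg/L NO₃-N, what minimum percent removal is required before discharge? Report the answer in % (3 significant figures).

11 ML/d = 0.1273 m³/s.
Mass balance: 8.8·1.457 = 0.1273·Cₑ + 1.33·0.87.
Cₑ = (12.82 − 1.157) / 0.1273 = 91.64 mg/L.
Required removal = 1 − 91.64/132 = 30.57 %.

30.6 %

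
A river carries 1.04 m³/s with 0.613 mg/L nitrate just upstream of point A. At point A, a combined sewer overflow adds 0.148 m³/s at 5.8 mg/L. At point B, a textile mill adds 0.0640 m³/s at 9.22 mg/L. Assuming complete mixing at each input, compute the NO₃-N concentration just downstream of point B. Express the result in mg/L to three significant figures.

After input A: C = (1.04·0.613 + 0.148·5.8) / 1.188 = 1.259 mg/L.
After input B: C = (1.188·1.259 + 0.064·9.22) / 1.252 = 1.666 mg/L.

1.67 mg/L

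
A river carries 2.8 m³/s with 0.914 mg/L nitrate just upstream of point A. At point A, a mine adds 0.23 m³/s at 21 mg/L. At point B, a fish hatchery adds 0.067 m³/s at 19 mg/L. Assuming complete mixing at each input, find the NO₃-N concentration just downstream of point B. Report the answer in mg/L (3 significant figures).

2.80 mg/L

After input A: C = (2.8·0.914 + 0.23·21) / 3.03 = 2.439 mg/L.
After input B: C = (3.03·2.439 + 0.067·19) / 3.097 = 2.797 mg/L.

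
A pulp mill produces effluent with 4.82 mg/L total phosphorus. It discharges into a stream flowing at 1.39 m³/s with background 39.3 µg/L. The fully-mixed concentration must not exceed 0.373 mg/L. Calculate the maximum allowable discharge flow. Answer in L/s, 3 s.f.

39.3 µg/L = 0.0393 mg/L.
Mass balance at complete mixing: C_std·(Q_w + Q_r) = Q_w·C_e + Q_r·C_b.
Rearranging, Q_w = Q_r·(C_std − C_b)/(C_e − C_std) = 1.39·(0.373 − 0.0393) / (4.82 − 0.373) = 0.1043 m³/s.
= 104.3 L/s.

104 L/s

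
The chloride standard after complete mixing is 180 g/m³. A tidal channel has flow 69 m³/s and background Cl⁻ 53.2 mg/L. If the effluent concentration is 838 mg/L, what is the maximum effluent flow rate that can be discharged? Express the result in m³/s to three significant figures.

Mass balance at complete mixing: C_std·(Q_w + Q_r) = Q_w·C_e + Q_r·C_b.
Rearranging, Q_w = Q_r·(C_std − C_b)/(C_e − C_std) = 69·(180 − 53.2) / (838 − 180) = 13.3 m³/s.

13.3 m³/s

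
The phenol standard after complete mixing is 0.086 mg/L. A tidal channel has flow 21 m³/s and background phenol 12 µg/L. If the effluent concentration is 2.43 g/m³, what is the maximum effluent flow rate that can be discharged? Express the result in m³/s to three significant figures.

0.663 m³/s

12 µg/L = 0.012 mg/L.
Mass balance at complete mixing: C_std·(Q_w + Q_r) = Q_w·C_e + Q_r·C_b.
Rearranging, Q_w = Q_r·(C_std − C_b)/(C_e − C_std) = 21·(0.086 − 0.012) / (2.43 − 0.086) = 0.663 m³/s.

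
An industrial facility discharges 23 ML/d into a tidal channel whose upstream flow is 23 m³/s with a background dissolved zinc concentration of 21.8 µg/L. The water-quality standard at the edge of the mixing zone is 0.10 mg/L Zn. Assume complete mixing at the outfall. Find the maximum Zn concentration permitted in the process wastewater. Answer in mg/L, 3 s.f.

6.86 mg/L

23 ML/d = 0.2662 m³/s.
21.8 µg/L = 0.0218 mg/L.
Mass balance: 0.1·23.27 = 0.2662·Cₑ + 23·0.0218.
Cₑ = (2.327 − 0.5014) / 0.2662 = 6.856 mg/L.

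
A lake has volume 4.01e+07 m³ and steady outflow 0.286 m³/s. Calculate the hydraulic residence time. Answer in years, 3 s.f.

Q = 0.286 m³/s × 3.156e+07 s/yr = 9.025e+06 m³/yr.
Hydraulic residence time τ = V/Q = 4.01e+07/9.025e+06 = 4.443 yr.

4.44 yr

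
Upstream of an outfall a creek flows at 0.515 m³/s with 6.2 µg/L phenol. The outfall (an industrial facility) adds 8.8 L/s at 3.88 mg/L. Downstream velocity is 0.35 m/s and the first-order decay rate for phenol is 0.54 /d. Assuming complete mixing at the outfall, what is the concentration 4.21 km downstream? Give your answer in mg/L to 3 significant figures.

0.0661 mg/L

8.8 L/s = 0.0088 m³/s.
6.2 µg/L = 0.0062 mg/L.
After complete mixing, C₀ = (0.0088·3.88 + 0.515·0.0062) / 0.5238 = 0.07128 mg/L.
Travel time t = 4210 m / 0.35 m/s = 1.203e+04 s = 0.1392 d.
C = 0.07128·exp(−0.54·0.1392) = 0.07128·0.9276 = 0.06612 mg/L.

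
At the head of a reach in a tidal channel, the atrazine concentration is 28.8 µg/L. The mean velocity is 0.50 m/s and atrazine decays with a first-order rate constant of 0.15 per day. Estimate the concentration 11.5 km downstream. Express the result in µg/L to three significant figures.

Travel time t = 11.5 km / 0.50 m/s = 1.15e+04/0.50 = 2.3e+04 s = 0.2662 d.
First-order decay: C = 28.8·exp(−0.15·0.2662) = 28.8·0.9609 = 27.67 µg/L.

27.7 µg/L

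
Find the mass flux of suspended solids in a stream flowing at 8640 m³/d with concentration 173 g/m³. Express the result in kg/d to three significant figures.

8640 m³/d = 0.1 m³/s.
Mass flux = Q·C = 0.1 m³/s × 173 g/m³ = 17.3 g/s.
= 17.3 g/s × 86.4 = 1495 kg/d.

1490 kg/d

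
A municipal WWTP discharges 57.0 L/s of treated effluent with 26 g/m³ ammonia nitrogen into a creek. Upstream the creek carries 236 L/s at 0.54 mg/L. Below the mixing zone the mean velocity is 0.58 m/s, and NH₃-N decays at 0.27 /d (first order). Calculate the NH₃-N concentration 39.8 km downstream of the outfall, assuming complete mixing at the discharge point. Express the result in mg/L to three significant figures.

4.43 mg/L

57.0 L/s = 0.057 m³/s.
236 L/s = 0.236 m³/s.
After complete mixing, C₀ = (0.057·26 + 0.236·0.54) / 0.293 = 5.493 mg/L.
Travel time t = 3.98e+04 m / 0.58 m/s = 6.862e+04 s = 0.7942 d.
C = 5.493·exp(−0.27·0.7942) = 5.493·0.807 = 4.433 mg/L.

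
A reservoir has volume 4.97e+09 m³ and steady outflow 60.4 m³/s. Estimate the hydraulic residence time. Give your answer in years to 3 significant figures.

2.61 yr

Q = 60.4 m³/s × 3.156e+07 s/yr = 1.906e+09 m³/yr.
Hydraulic residence time τ = V/Q = 4.97e+09/1.906e+09 = 2.607 yr.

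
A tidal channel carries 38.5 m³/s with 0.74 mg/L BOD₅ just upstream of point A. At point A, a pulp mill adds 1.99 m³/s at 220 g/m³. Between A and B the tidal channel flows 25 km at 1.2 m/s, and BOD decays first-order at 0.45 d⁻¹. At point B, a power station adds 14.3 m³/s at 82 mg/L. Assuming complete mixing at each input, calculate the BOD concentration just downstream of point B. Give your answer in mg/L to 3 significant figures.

29.0 mg/L

After input A: C = (38.5·0.74 + 1.99·220) / 40.49 = 11.52 mg/L.
Over the 25 km reach to input B (t = 2.083e+04 s = 0.2411 d), decay gives C = 11.52·exp(−0.45·0.2411) = 10.33 mg/L.
After input B: C = (40.49·10.33 + 14.3·82) / 54.79 = 29.04 mg/L.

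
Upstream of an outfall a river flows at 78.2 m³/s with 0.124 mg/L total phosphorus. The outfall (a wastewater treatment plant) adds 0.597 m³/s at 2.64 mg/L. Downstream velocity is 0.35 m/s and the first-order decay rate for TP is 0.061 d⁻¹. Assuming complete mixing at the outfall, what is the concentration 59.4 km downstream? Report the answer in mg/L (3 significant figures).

After complete mixing, C₀ = (0.597·2.64 + 78.2·0.124) / 78.8 = 0.1431 mg/L.
Travel time t = 5.94e+04 m / 0.35 m/s = 1.697e+05 s = 1.964 d.
C = 0.1431·exp(−0.061·1.964) = 0.1431·0.8871 = 0.1269 mg/L.

0.127 mg/L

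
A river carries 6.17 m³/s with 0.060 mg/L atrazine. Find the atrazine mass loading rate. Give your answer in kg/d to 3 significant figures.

Mass flux = Q·C = 6.17 m³/s × 0.06 g/m³ = 0.3702 g/s.
= 0.3702 g/s × 86.4 = 31.99 kg/d.

32.0 kg/d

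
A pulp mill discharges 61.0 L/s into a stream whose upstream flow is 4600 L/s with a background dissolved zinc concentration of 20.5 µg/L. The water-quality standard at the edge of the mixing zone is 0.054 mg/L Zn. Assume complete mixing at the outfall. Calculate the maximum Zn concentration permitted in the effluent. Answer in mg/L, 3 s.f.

2.58 mg/L

61.0 L/s = 0.061 m³/s.
4600 L/s = 4.6 m³/s.
20.5 µg/L = 0.0205 mg/L.
Mass balance: 0.054·4.661 = 0.061·Cₑ + 4.6·0.0205.
Cₑ = (0.2517 − 0.0943) / 0.061 = 2.58 mg/L.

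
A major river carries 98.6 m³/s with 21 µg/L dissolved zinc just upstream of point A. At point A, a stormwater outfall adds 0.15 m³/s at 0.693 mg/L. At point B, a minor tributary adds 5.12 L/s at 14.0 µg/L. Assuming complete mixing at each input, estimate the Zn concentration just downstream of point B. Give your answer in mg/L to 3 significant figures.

0.0220 mg/L

21 µg/L = 0.021 mg/L.
After input A: C = (98.6·0.021 + 0.15·0.693) / 98.75 = 0.02202 mg/L.
5.12 L/s = 0.00512 m³/s.
14.0 µg/L = 0.014 mg/L.
After input B: C = (98.75·0.02202 + 0.00512·0.014) / 98.76 = 0.02202 mg/L.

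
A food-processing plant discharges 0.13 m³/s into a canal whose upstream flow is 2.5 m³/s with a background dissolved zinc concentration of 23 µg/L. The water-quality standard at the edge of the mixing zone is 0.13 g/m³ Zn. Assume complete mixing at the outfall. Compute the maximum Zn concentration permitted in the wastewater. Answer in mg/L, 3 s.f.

2.19 mg/L

23 µg/L = 0.023 mg/L.
Mass balance: 0.13·2.63 = 0.13·Cₑ + 2.5·0.023.
Cₑ = (0.3419 − 0.0575) / 0.13 = 2.188 mg/L.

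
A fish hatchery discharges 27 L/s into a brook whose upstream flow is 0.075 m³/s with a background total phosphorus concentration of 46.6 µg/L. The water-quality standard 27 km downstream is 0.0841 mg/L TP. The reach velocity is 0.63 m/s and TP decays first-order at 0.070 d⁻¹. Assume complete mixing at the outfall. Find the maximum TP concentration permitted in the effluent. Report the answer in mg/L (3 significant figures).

0.199 mg/L

27 L/s = 0.027 m³/s.
46.6 µg/L = 0.0466 mg/L.
Travel time to the compliance point: t = 2.7e+04/0.63 = 4.286e+04 s = 0.496 d; decay factor exp(−0.070·0.496) = 0.9659.
So the concentration just after mixing may be at most 0.0841/0.9659 = 0.08707 mg/L.
Mass balance: 0.08707·0.102 = 0.027·Cₑ + 0.075·0.0466.
Cₑ = (0.008881 − 0.003495) / 0.027 = 0.1995 mg/L.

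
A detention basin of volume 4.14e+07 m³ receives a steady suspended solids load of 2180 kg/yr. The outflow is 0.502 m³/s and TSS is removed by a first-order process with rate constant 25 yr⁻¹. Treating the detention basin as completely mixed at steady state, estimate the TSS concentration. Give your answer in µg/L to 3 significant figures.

2.07 µg/L

Outflow Q = 0.502 m³/s × 3.156e+07 s/yr = 1.584e+07 m³/yr.
Steady-state CSTR mass balance: W = Q·C + k·V·C, so C = W/(Q + kV).
Q + kV = 1.584e+07 + 25·4.14e+07 = 1.051e+09 m³/yr.
C = 2180/1.051e+09 = 2.075e-06 kg/m³ = 0.002075 mg/L = 2.075 µg/L.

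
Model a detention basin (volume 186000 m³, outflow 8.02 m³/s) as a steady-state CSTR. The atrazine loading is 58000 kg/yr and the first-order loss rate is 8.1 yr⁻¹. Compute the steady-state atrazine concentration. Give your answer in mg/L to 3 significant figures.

0.228 mg/L

Outflow Q = 8.02 m³/s × 3.156e+07 s/yr = 2.531e+08 m³/yr.
Steady-state CSTR mass balance: W = Q·C + k·V·C, so C = W/(Q + kV).
Q + kV = 2.531e+08 + 8.1·186000 = 2.546e+08 m³/yr.
C = 58000/2.546e+08 = 0.0002278 kg/m³ = 0.2278 mg/L.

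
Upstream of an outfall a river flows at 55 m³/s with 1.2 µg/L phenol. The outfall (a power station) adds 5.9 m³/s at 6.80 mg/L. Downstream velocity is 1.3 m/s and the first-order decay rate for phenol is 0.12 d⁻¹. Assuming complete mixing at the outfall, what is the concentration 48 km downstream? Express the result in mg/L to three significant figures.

0.627 mg/L

1.2 µg/L = 0.0012 mg/L.
After complete mixing, C₀ = (5.9·6.8 + 55·0.0012) / 60.9 = 0.6599 mg/L.
Travel time t = 4.8e+04 m / 1.3 m/s = 3.692e+04 s = 0.4274 d.
C = 0.6599·exp(−0.12·0.4274) = 0.6599·0.95 = 0.6269 mg/L.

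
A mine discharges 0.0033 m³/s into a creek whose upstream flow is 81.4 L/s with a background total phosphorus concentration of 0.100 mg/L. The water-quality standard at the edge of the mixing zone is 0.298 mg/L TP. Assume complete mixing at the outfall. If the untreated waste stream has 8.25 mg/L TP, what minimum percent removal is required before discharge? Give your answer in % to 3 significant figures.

81.4 L/s = 0.0814 m³/s.
Mass balance: 0.298·0.0847 = 0.0033·Cₑ + 0.0814·0.1.
Cₑ = (0.02524 − 0.00814) / 0.0033 = 5.182 mg/L.
Required removal = 1 − 5.182/8.25 = 37.19 %.

37.2 %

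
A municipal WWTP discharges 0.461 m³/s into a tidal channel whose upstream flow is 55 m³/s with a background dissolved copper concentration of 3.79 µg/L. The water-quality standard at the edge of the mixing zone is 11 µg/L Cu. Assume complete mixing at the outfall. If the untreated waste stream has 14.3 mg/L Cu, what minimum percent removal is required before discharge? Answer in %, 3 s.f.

93.9 %

3.79 µg/L = 0.00379 mg/L.
11 µg/L = 0.011 mg/L.
Mass balance: 0.011·55.46 = 0.461·Cₑ + 55·0.00379.
Cₑ = (0.6101 − 0.2084) / 0.461 = 0.8712 mg/L.
Required removal = 1 − 0.8712/14.3 = 93.91 %.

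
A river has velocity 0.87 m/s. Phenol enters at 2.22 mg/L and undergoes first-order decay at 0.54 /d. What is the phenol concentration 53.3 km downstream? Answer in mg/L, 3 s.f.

Travel time t = 53.3 km / 0.87 m/s = 5.33e+04/0.87 = 6.126e+04 s = 0.7091 d.
First-order decay: C = 2.22·exp(−0.54·0.7091) = 2.22·0.6819 = 1.514 mg/L.

1.51 mg/L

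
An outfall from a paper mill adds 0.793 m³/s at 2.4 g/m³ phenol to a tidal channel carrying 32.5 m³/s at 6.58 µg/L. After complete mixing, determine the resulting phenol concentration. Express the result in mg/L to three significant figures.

6.58 µg/L = 0.00658 mg/L.
By mass balance at complete mixing, C = (0.793·2.4 + 32.5·0.00658) / (0.793 + 32.5) = 2.117/33.29 = 0.06359 mg/L.

0.0636 mg/L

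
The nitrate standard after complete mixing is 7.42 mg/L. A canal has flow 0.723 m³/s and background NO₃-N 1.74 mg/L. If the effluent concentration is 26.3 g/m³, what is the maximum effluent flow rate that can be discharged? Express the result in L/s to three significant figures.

Mass balance at complete mixing: C_std·(Q_w + Q_r) = Q_w·C_e + Q_r·C_b.
Rearranging, Q_w = Q_r·(C_std − C_b)/(C_e − C_std) = 0.723·(7.42 − 1.74) / (26.3 − 7.42) = 0.2175 m³/s.
= 217.5 L/s.

218 L/s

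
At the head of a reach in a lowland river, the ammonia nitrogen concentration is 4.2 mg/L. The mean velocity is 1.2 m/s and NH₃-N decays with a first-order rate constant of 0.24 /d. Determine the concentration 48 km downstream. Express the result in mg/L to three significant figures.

3.76 mg/L

Travel time t = 48 km / 1.2 m/s = 4.8e+04/1.2 = 4e+04 s = 0.463 d.
First-order decay: C = 4.2·exp(−0.24·0.463) = 4.2·0.8948 = 3.758 mg/L.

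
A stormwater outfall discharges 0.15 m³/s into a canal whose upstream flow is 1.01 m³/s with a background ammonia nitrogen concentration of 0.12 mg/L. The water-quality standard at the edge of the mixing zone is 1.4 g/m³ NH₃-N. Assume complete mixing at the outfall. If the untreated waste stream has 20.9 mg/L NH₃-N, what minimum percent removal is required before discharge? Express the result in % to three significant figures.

52.1 %

Mass balance: 1.4·1.16 = 0.15·Cₑ + 1.01·0.12.
Cₑ = (1.624 − 0.1212) / 0.15 = 10.02 mg/L.
Required removal = 1 − 10.02/20.9 = 52.06 %.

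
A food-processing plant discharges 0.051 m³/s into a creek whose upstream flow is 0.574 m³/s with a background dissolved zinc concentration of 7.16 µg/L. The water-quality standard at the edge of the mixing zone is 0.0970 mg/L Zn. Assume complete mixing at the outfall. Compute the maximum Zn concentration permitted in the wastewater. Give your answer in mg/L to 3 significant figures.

7.16 µg/L = 0.00716 mg/L.
Mass balance: 0.097·0.625 = 0.051·Cₑ + 0.574·0.00716.
Cₑ = (0.06062 − 0.00411) / 0.051 = 1.108 mg/L.

1.11 mg/L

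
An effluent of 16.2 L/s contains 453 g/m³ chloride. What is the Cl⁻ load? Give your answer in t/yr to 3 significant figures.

16.2 L/s = 0.0162 m³/s.
Mass flux = Q·C = 0.0162 m³/s × 453 g/m³ = 7.339 g/s.
= 7.339 g/s × 31.56 = 231.6 t/yr.

232 t/yr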